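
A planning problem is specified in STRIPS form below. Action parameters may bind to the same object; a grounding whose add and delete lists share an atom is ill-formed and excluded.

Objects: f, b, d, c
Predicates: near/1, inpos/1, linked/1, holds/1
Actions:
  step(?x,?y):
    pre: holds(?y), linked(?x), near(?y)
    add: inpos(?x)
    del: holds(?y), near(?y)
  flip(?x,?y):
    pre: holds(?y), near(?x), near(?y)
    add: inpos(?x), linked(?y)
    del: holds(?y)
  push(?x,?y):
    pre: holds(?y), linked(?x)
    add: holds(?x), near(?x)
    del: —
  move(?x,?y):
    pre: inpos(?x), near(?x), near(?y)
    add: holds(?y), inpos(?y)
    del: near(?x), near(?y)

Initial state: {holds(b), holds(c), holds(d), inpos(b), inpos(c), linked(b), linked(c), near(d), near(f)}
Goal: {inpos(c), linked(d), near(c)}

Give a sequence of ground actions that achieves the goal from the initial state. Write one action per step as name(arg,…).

1. flip(f,d)  →  {holds(b), holds(c), inpos(b), inpos(c), inpos(f), linked(b), linked(c), linked(d), near(d), near(f)}
2. push(c,b)  →  {holds(b), holds(c), inpos(b), inpos(c), inpos(f), linked(b), linked(c), linked(d), near(c), near(d), near(f)}

flip(f,d); push(c,b)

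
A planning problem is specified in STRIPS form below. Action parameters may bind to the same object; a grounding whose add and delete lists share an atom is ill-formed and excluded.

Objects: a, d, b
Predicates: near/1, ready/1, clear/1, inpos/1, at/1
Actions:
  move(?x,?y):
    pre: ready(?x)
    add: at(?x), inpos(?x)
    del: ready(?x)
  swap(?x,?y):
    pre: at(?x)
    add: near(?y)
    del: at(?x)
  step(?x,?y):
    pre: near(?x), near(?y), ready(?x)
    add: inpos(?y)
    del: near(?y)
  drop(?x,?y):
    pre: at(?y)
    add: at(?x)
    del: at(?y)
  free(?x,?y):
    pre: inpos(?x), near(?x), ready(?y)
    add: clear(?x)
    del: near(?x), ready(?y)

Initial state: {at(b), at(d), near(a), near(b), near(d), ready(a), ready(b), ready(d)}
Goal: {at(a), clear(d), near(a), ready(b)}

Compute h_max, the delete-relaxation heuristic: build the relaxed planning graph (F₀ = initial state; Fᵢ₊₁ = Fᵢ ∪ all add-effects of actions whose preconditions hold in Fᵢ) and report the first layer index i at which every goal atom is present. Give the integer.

F0 = init (8 atoms)
F1 = F0 ∪ {at(a), inpos(a), inpos(b), inpos(d)}  (12 atoms)
F2 = F1 ∪ {clear(a), clear(b), clear(d)}  (15 atoms)
goal ⊆ F2  ⇒  h_max = 2

2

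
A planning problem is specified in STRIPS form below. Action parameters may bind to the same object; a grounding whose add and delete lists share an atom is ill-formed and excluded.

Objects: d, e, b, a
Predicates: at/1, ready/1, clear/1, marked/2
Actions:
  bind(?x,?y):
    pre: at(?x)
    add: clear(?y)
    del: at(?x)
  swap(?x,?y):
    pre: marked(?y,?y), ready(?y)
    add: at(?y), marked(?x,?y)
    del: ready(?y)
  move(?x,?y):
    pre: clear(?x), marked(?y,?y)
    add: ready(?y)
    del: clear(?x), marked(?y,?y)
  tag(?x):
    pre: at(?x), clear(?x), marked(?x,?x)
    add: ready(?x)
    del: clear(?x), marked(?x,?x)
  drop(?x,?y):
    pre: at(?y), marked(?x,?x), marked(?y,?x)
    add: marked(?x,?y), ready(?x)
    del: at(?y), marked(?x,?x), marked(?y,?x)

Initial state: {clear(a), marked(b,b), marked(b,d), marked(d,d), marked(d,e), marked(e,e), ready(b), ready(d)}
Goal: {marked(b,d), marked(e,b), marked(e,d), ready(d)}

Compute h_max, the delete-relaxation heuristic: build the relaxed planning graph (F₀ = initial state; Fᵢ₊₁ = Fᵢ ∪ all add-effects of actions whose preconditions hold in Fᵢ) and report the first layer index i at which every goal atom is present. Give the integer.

1

F0 = init (8 atoms)
F1 = F0 ∪ {at(b), at(d), marked(a,b), marked(a,d), marked(d,b), marked(e,b), marked(e,d), ready(e)}  (16 atoms)
goal ⊆ F1  ⇒  h_max = 1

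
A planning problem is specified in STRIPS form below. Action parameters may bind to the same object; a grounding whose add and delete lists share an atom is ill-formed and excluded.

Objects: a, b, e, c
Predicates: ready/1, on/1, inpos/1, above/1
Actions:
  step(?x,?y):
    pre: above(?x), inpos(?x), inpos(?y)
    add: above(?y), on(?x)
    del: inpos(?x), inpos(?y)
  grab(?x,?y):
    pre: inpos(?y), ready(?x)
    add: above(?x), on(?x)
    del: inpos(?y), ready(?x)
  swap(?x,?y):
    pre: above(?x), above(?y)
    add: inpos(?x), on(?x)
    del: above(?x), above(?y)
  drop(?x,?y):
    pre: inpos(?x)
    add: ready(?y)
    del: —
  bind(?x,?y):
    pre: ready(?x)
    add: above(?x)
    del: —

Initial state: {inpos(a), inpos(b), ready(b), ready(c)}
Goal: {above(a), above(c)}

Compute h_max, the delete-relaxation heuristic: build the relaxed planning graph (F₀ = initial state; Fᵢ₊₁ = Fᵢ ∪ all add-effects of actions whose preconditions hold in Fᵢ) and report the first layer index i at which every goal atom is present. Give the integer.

F0 = init (4 atoms)
F1 = F0 ∪ {above(b), above(c), on(b), on(c), ready(a), ready(e)}  (10 atoms)
F2 = F1 ∪ {above(a), above(e), inpos(c), on(a), on(e)}  (15 atoms)
goal ⊆ F2  ⇒  h_max = 2

2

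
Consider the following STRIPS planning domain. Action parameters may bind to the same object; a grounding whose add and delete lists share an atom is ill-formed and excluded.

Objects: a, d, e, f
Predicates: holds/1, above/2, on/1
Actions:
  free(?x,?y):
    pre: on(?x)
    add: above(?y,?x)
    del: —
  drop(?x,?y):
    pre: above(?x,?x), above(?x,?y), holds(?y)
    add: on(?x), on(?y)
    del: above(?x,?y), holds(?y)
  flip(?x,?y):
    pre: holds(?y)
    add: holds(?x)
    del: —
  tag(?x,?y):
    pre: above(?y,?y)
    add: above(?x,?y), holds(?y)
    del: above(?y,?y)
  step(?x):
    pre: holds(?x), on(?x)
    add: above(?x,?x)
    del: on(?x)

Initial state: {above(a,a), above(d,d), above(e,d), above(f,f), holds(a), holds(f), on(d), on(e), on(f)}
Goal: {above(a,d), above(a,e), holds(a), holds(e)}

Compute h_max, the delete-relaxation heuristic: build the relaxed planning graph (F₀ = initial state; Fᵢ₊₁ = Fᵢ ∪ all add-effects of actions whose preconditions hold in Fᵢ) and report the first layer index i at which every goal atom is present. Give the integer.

F0 = init (9 atoms)
F1 = F0 ∪ {above(a,d), above(a,e), above(a,f), above(d,a), above(d,e), above(d,f), above(e,a), above(e,e), above(e,f), above(f,a), above(f,d), above(f,e), holds(d), holds(e), on(a)}  (24 atoms)
goal ⊆ F1  ⇒  h_max = 1

1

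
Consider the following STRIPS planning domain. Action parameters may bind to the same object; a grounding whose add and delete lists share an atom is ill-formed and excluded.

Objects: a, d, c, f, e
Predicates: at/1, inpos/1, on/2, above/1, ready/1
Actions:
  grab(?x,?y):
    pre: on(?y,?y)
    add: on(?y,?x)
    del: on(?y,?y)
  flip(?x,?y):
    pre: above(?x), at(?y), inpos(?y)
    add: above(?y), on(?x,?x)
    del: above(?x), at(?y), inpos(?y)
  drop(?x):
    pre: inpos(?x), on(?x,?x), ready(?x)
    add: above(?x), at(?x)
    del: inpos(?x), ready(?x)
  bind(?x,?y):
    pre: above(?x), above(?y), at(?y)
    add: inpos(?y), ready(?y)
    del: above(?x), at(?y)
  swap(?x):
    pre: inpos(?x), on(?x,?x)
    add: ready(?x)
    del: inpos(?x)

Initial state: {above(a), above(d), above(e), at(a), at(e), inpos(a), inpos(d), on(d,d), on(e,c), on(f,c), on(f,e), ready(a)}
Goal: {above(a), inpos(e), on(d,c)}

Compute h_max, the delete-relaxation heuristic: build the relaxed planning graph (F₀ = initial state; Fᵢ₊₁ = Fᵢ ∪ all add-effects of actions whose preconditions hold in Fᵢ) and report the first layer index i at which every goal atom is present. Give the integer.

F0 = init (12 atoms)
F1 = F0 ∪ {inpos(e), on(d,a), on(d,c), on(d,e), on(d,f), on(e,e), ready(d), ready(e)}  (20 atoms)
goal ⊆ F1  ⇒  h_max = 1

1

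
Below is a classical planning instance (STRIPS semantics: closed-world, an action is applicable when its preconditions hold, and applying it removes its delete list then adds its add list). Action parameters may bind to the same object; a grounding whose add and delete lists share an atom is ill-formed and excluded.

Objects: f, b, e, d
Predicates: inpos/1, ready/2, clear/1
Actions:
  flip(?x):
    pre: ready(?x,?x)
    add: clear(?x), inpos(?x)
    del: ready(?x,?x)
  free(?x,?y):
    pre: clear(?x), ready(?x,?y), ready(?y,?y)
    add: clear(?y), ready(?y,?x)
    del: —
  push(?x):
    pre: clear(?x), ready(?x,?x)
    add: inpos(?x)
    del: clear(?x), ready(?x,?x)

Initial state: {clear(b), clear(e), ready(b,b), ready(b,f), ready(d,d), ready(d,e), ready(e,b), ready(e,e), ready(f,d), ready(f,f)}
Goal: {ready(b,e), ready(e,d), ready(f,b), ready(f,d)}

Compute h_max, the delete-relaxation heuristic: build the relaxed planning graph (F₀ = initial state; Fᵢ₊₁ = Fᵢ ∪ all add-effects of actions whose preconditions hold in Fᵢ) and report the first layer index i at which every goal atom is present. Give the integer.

2

F0 = init (10 atoms)
F1 = F0 ∪ {clear(d), clear(f), inpos(b), inpos(d), inpos(e), inpos(f), ready(b,e), ready(f,b)}  (18 atoms)
F2 = F1 ∪ {ready(d,f), ready(e,d)}  (20 atoms)
goal ⊆ F2  ⇒  h_max = 2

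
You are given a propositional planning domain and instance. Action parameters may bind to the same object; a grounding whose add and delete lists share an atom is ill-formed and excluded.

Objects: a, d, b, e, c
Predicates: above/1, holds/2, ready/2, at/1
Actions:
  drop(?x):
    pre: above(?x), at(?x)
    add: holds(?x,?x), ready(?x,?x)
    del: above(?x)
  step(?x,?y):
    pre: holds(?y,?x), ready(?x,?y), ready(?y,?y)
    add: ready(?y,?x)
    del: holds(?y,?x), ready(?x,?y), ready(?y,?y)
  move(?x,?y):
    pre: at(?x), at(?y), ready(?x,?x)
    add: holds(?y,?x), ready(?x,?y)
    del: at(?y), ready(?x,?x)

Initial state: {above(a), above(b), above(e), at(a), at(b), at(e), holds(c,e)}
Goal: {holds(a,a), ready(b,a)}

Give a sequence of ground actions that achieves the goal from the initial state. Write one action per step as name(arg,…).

1. drop(a)  →  {above(b), above(e), at(a), at(b), at(e), holds(a,a), holds(c,e), ready(a,a)}
2. drop(b)  →  {above(e), at(a), at(b), at(e), holds(a,a), holds(b,b), holds(c,e), ready(a,a), ready(b,b)}
3. move(b,a)  →  {above(e), at(b), at(e), holds(a,a), holds(a,b), holds(b,b), holds(c,e), ready(a,a), ready(b,a)}

drop(a); drop(b); move(b,a)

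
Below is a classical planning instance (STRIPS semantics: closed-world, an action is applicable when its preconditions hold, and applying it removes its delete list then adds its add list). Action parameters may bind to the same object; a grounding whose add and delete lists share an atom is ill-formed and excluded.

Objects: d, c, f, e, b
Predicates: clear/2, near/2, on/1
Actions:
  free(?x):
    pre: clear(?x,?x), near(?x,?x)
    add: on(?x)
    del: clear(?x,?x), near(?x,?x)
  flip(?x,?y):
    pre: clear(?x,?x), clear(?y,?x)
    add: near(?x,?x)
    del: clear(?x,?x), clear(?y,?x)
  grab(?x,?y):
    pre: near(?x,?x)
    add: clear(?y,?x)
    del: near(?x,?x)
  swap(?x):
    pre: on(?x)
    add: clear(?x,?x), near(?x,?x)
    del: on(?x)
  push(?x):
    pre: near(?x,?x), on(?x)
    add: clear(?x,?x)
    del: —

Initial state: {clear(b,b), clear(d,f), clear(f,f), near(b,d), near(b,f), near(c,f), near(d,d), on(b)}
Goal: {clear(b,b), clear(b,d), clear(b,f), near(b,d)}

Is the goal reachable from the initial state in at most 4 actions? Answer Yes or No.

Yes

1. flip(f,d)  →  {clear(b,b), near(b,d), near(b,f), near(c,f), near(d,d), near(f,f), on(b)}
2. grab(d,b)  →  {clear(b,b), clear(b,d), near(b,d), near(b,f), near(c,f), near(f,f), on(b)}
3. grab(f,b)  →  {clear(b,b), clear(b,d), clear(b,f), near(b,d), near(b,f), near(c,f), on(b)}
optimal plan length = 3; 3 ≤ 4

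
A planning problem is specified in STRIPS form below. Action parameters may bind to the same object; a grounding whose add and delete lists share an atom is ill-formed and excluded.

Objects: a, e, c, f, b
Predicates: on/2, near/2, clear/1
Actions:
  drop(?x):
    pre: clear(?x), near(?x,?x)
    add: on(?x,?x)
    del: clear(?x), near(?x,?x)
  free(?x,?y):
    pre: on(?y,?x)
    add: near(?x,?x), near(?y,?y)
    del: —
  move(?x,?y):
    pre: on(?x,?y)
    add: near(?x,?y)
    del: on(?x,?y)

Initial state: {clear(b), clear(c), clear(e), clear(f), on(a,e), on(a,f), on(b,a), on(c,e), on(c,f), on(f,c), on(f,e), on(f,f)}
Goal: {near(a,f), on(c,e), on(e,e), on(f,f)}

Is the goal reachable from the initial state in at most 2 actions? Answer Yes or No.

No

1. free(e,a)  →  {clear(b), clear(c), clear(e), clear(f), near(a,a), near(e,e), on(a,e), on(a,f), on(b,a), on(c,e), on(c,f), on(f,c), on(f,e), on(f,f)}
2. drop(e)  →  {clear(b), clear(c), clear(f), near(a,a), on(a,e), on(a,f), on(b,a), on(c,e), on(c,f), on(e,e), on(f,c), on(f,e), on(f,f)}
3. move(a,f)  →  {clear(b), clear(c), clear(f), near(a,a), near(a,f), on(a,e), on(b,a), on(c,e), on(c,f), on(e,e), on(f,c), on(f,e), on(f,f)}
optimal plan length = 3; 3 > 2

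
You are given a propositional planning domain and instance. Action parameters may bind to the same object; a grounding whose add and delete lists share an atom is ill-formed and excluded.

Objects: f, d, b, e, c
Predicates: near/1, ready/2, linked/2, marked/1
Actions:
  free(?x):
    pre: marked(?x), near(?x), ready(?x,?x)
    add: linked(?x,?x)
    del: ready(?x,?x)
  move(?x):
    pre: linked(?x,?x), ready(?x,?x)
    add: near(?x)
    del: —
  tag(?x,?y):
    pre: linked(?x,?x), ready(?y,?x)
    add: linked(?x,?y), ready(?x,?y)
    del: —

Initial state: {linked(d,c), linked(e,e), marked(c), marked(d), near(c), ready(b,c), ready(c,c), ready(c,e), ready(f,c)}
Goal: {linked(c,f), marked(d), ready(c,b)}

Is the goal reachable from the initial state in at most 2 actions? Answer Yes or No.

1. free(c)  →  {linked(c,c), linked(d,c), linked(e,e), marked(c), marked(d), near(c), ready(b,c), ready(c,e), ready(f,c)}
2. tag(c,f)  →  {linked(c,c), linked(c,f), linked(d,c), linked(e,e), marked(c), marked(d), near(c), ready(b,c), ready(c,e), ready(c,f), ready(f,c)}
3. tag(c,b)  →  {linked(c,b), linked(c,c), linked(c,f), linked(d,c), linked(e,e), marked(c), marked(d), near(c), ready(b,c), ready(c,b), ready(c,e), ready(c,f), ready(f,c)}
optimal plan length = 3; 3 > 2

No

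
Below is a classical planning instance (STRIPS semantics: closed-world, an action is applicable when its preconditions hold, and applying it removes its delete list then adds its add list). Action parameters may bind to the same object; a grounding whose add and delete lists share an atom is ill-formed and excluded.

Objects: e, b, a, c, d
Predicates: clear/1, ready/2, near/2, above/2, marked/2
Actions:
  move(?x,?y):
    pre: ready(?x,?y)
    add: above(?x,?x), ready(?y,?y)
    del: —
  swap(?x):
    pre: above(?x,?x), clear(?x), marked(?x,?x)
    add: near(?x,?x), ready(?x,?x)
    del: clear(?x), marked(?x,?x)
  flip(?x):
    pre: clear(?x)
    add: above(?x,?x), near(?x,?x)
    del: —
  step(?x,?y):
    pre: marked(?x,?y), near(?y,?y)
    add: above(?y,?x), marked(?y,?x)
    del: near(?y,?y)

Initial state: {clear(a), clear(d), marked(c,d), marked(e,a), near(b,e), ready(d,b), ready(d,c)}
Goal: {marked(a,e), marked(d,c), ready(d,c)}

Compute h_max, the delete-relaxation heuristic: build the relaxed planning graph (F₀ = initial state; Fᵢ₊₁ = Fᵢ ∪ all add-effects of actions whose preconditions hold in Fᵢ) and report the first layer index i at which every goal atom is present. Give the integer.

2

F0 = init (7 atoms)
F1 = F0 ∪ {above(a,a), above(d,d), near(a,a), near(d,d), ready(b,b), ready(c,c)}  (13 atoms)
F2 = F1 ∪ {above(a,e), above(b,b), above(c,c), above(d,c), marked(a,e), marked(d,c)}  (19 atoms)
goal ⊆ F2  ⇒  h_max = 2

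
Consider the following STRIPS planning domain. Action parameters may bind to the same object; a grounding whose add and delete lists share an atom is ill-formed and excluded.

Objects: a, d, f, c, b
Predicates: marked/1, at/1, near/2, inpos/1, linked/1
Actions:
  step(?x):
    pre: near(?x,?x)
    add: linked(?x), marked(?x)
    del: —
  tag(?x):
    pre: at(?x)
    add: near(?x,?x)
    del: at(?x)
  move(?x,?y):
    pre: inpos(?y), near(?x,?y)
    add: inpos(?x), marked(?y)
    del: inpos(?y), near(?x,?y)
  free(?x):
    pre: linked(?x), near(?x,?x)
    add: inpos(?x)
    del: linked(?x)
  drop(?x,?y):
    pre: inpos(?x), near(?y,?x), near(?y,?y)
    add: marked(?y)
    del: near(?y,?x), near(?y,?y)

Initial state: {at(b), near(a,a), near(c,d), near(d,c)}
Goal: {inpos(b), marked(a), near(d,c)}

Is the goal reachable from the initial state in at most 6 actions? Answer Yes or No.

Yes

1. step(a)  →  {at(b), linked(a), marked(a), near(a,a), near(c,d), near(d,c)}
2. tag(b)  →  {linked(a), marked(a), near(a,a), near(b,b), near(c,d), near(d,c)}
3. step(b)  →  {linked(a), linked(b), marked(a), marked(b), near(a,a), near(b,b), near(c,d), near(d,c)}
4. free(b)  →  {inpos(b), linked(a), marked(a), marked(b), near(a,a), near(b,b), near(c,d), near(d,c)}
optimal plan length = 4; 4 ≤ 6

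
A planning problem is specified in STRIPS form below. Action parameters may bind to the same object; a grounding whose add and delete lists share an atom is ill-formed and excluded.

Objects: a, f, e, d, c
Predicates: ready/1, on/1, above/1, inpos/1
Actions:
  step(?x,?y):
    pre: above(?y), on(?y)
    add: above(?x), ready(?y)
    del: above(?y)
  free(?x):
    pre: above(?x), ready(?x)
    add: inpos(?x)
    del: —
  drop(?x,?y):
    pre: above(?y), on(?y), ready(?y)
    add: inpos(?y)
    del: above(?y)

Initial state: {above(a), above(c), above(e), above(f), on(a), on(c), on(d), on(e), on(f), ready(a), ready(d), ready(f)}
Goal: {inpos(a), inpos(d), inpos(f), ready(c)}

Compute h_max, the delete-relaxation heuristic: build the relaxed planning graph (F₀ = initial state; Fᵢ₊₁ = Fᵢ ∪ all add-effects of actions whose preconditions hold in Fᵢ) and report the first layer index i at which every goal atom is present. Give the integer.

2

F0 = init (12 atoms)
F1 = F0 ∪ {above(d), inpos(a), inpos(f), ready(c), ready(e)}  (17 atoms)
F2 = F1 ∪ {inpos(c), inpos(d), inpos(e)}  (20 atoms)
goal ⊆ F2  ⇒  h_max = 2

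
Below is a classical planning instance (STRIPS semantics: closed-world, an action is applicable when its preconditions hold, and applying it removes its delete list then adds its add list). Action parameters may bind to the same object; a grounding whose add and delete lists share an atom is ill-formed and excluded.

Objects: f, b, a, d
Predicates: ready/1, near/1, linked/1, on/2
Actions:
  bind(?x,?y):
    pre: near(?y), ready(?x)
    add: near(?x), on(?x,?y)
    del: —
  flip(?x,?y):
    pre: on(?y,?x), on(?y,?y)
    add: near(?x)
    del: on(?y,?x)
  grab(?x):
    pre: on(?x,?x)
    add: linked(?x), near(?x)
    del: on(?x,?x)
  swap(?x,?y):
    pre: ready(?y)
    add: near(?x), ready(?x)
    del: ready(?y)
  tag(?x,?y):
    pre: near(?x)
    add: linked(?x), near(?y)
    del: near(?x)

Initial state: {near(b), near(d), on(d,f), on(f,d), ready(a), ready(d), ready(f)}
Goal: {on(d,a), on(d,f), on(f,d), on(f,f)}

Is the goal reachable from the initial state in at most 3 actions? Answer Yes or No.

No

1. bind(f,b)  →  {near(b), near(d), near(f), on(d,f), on(f,b), on(f,d), ready(a), ready(d), ready(f)}
2. bind(f,f)  →  {near(b), near(d), near(f), on(d,f), on(f,b), on(f,d), on(f,f), ready(a), ready(d), ready(f)}
3. bind(a,f)  →  {near(a), near(b), near(d), near(f), on(a,f), on(d,f), on(f,b), on(f,d), on(f,f), ready(a), ready(d), ready(f)}
4. bind(d,a)  →  {near(a), near(b), near(d), near(f), on(a,f), on(d,a), on(d,f), on(f,b), on(f,d), on(f,f), ready(a), ready(d), ready(f)}
optimal plan length = 4; 4 > 3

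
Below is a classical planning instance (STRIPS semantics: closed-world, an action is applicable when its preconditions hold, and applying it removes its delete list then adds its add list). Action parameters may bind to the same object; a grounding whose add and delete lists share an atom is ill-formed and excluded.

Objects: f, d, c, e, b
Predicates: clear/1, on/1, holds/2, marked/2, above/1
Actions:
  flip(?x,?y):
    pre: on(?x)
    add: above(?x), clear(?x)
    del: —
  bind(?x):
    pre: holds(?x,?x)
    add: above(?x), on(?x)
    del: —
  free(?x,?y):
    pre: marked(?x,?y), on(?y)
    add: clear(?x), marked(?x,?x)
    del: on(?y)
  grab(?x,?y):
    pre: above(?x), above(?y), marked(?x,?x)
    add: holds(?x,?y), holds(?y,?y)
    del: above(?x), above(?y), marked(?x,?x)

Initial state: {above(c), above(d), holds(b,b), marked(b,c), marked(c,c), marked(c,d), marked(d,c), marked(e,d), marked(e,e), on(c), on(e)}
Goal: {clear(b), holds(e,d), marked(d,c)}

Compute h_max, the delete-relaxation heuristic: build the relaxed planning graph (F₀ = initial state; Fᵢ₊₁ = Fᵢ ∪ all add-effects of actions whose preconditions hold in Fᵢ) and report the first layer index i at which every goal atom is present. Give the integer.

F0 = init (11 atoms)
F1 = F0 ∪ {above(b), above(e), clear(b), clear(c), clear(d), clear(e), holds(c,c), holds(c,d), holds(d,d), marked(b,b), marked(d,d), on(b)}  (23 atoms)
F2 = F1 ∪ {holds(b,c), holds(b,d), holds(b,e), holds(c,b), holds(c,e), holds(d,b), holds(d,c), holds(d,e), holds(e,b), holds(e,c), holds(e,d), holds(e,e), on(d)}  (36 atoms)
goal ⊆ F2  ⇒  h_max = 2

2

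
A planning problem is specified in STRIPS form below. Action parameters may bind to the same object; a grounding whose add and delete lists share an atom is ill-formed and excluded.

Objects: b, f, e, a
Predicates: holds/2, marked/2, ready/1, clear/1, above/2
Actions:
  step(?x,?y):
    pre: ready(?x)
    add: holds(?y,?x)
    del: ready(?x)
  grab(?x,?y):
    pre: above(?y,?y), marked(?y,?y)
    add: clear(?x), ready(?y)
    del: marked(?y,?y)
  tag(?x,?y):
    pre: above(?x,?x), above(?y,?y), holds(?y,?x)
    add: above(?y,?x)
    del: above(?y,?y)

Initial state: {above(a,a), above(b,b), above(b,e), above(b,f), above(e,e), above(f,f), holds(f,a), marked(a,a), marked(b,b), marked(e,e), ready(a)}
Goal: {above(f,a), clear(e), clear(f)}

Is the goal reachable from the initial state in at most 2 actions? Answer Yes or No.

No

1. grab(f,b)  →  {above(a,a), above(b,b), above(b,e), above(b,f), above(e,e), above(f,f), clear(f), holds(f,a), marked(a,a), marked(e,e), ready(a), ready(b)}
2. grab(e,e)  →  {above(a,a), above(b,b), above(b,e), above(b,f), above(e,e), above(f,f), clear(e), clear(f), holds(f,a), marked(a,a), ready(a), ready(b), ready(e)}
3. tag(a,f)  →  {above(a,a), above(b,b), above(b,e), above(b,f), above(e,e), above(f,a), clear(e), clear(f), holds(f,a), marked(a,a), ready(a), ready(b), ready(e)}
optimal plan length = 3; 3 > 2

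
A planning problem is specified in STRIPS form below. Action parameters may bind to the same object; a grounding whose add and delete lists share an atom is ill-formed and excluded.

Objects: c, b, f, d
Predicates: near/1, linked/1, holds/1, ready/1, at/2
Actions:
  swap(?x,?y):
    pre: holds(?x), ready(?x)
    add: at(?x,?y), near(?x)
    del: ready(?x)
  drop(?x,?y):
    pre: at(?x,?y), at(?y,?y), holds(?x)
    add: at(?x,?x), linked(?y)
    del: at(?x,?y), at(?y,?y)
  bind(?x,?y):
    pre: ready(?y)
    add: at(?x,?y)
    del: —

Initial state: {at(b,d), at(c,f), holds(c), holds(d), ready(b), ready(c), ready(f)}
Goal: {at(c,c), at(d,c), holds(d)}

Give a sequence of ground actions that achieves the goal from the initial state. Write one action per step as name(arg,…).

1. bind(c,c)  →  {at(b,d), at(c,c), at(c,f), holds(c), holds(d), ready(b), ready(c), ready(f)}
2. bind(d,c)  →  {at(b,d), at(c,c), at(c,f), at(d,c), holds(c), holds(d), ready(b), ready(c), ready(f)}

bind(c,c); bind(d,c)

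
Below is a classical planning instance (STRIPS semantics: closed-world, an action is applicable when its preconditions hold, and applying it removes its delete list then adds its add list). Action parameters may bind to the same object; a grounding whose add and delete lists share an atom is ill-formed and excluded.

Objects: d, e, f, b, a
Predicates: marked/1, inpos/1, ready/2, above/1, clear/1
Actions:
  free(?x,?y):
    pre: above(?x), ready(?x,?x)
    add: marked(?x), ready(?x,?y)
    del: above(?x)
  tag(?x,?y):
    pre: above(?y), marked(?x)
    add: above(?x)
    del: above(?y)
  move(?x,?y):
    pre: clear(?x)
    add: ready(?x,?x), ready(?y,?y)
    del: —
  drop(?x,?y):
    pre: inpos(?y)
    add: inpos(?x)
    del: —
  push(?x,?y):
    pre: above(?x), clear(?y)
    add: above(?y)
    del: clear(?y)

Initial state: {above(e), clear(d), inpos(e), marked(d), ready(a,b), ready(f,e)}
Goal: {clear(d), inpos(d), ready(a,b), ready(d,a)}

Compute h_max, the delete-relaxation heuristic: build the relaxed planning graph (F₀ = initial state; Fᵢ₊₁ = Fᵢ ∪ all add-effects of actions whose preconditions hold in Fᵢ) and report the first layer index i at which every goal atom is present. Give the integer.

F0 = init (6 atoms)
F1 = F0 ∪ {above(d), inpos(a), inpos(b), inpos(d), inpos(f), ready(a,a), ready(b,b), ready(d,d), ready(e,e), ready(f,f)}  (16 atoms)
F2 = F1 ∪ {marked(e), ready(d,a), ready(d,b), ready(d,e), ready(d,f), ready(e,a), ready(e,b), ready(e,d), ready(e,f)}  (25 atoms)
goal ⊆ F2  ⇒  h_max = 2

2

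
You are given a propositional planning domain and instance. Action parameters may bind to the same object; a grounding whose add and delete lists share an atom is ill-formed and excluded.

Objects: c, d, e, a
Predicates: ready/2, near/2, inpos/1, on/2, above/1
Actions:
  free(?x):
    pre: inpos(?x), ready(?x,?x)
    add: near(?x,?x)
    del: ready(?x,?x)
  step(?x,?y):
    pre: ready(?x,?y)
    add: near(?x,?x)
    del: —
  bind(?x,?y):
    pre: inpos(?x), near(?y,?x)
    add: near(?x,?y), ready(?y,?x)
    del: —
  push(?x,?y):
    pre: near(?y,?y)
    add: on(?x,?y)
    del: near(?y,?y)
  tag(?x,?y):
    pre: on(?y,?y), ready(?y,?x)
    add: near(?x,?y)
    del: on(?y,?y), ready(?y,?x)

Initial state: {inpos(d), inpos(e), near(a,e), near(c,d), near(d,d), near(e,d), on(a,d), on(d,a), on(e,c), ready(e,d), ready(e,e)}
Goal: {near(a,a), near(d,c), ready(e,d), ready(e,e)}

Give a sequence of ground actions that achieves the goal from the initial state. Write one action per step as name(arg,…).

bind(d,c); bind(e,a); step(a,e)

1. bind(d,c)  →  {inpos(d), inpos(e), near(a,e), near(c,d), near(d,c), near(d,d), near(e,d), on(a,d), on(d,a), on(e,c), ready(c,d), ready(e,d), ready(e,e)}
2. bind(e,a)  →  {inpos(d), inpos(e), near(a,e), near(c,d), near(d,c), near(d,d), near(e,a), near(e,d), on(a,d), on(d,a), on(e,c), ready(a,e), ready(c,d), ready(e,d), ready(e,e)}
3. step(a,e)  →  {inpos(d), inpos(e), near(a,a), near(a,e), near(c,d), near(d,c), near(d,d), near(e,a), near(e,d), on(a,d), on(d,a), on(e,c), ready(a,e), ready(c,d), ready(e,d), ready(e,e)}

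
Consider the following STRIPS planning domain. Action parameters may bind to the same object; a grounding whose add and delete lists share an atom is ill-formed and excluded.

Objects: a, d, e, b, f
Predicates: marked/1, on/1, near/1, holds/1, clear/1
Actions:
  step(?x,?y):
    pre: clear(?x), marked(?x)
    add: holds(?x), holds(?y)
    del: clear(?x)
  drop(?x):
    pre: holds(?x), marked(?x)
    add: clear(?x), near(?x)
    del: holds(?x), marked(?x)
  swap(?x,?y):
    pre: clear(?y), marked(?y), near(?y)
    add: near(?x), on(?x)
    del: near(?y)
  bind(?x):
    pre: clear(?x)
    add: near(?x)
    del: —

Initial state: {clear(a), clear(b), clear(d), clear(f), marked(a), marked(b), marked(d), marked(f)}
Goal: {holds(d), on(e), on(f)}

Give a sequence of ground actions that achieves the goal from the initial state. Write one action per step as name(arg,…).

step(a,d); bind(d); swap(f,d); swap(e,f)

1. step(a,d)  →  {clear(b), clear(d), clear(f), holds(a), holds(d), marked(a), marked(b), marked(d), marked(f)}
2. bind(d)  →  {clear(b), clear(d), clear(f), holds(a), holds(d), marked(a), marked(b), marked(d), marked(f), near(d)}
3. swap(f,d)  →  {clear(b), clear(d), clear(f), holds(a), holds(d), marked(a), marked(b), marked(d), marked(f), near(f), on(f)}
4. swap(e,f)  →  {clear(b), clear(d), clear(f), holds(a), holds(d), marked(a), marked(b), marked(d), marked(f), near(e), on(e), on(f)}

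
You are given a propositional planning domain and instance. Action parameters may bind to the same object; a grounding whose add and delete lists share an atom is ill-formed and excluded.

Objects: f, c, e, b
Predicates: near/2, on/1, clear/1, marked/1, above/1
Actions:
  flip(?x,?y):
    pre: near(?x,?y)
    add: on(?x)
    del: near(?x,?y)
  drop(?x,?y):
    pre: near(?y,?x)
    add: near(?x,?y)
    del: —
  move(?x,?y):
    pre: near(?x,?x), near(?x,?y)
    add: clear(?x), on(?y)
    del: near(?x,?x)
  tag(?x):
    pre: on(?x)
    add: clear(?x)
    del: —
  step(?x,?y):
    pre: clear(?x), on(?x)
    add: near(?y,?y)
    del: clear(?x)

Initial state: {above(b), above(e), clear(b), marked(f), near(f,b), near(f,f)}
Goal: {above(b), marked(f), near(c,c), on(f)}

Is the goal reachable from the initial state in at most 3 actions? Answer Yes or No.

Yes

1. move(f,f)  →  {above(b), above(e), clear(b), clear(f), marked(f), near(f,b), on(f)}
2. step(f,c)  →  {above(b), above(e), clear(b), marked(f), near(c,c), near(f,b), on(f)}
optimal plan length = 2; 2 ≤ 3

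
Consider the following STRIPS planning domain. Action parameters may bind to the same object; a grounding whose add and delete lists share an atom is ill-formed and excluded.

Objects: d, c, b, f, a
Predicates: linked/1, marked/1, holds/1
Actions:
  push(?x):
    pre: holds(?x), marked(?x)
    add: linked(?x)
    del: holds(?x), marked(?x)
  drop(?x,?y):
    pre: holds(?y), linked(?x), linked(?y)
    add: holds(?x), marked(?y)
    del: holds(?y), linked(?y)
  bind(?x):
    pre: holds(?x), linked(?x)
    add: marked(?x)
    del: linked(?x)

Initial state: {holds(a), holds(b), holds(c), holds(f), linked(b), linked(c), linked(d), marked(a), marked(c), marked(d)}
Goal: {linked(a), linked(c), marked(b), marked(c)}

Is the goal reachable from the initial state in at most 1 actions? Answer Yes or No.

1. push(a)  →  {holds(b), holds(c), holds(f), linked(a), linked(b), linked(c), linked(d), marked(c), marked(d)}
2. drop(d,b)  →  {holds(c), holds(d), holds(f), linked(a), linked(c), linked(d), marked(b), marked(c), marked(d)}
optimal plan length = 2; 2 > 1

No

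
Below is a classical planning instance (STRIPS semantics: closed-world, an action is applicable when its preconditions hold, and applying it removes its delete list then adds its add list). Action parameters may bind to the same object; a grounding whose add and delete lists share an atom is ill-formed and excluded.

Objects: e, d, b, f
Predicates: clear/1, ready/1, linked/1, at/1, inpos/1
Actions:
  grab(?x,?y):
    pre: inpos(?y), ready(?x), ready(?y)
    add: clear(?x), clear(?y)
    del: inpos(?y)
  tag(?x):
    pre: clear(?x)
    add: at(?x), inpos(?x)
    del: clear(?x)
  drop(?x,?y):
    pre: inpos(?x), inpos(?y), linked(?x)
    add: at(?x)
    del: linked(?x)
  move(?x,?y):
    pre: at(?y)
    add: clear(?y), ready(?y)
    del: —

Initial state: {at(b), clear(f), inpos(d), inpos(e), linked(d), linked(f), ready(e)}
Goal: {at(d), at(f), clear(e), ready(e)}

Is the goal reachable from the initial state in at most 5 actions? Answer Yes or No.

1. grab(e,e)  →  {at(b), clear(e), clear(f), inpos(d), linked(d), linked(f), ready(e)}
2. tag(f)  →  {at(b), at(f), clear(e), inpos(d), inpos(f), linked(d), linked(f), ready(e)}
3. drop(d,d)  →  {at(b), at(d), at(f), clear(e), inpos(d), inpos(f), linked(f), ready(e)}
optimal plan length = 3; 3 ≤ 5

Yes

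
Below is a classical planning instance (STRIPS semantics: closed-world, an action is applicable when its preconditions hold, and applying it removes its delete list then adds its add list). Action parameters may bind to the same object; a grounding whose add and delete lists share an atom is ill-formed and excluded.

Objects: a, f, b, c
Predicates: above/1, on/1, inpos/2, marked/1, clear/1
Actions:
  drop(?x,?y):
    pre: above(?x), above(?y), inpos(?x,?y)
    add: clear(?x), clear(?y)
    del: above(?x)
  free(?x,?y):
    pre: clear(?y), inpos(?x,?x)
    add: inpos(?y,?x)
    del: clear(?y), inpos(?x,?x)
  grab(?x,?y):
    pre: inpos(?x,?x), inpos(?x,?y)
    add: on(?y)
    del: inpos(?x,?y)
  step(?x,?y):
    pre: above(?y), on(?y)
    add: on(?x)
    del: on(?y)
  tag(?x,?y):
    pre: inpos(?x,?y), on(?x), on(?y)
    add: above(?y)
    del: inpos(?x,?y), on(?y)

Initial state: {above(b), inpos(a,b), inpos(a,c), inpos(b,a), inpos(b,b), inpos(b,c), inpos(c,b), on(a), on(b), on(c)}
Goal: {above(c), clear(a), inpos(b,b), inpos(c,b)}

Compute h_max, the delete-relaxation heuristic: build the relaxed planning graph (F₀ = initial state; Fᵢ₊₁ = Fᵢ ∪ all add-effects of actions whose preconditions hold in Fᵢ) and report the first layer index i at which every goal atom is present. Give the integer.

F0 = init (10 atoms)
F1 = F0 ∪ {above(a), above(c), clear(b), on(f)}  (14 atoms)
F2 = F1 ∪ {clear(a), clear(c)}  (16 atoms)
goal ⊆ F2  ⇒  h_max = 2

2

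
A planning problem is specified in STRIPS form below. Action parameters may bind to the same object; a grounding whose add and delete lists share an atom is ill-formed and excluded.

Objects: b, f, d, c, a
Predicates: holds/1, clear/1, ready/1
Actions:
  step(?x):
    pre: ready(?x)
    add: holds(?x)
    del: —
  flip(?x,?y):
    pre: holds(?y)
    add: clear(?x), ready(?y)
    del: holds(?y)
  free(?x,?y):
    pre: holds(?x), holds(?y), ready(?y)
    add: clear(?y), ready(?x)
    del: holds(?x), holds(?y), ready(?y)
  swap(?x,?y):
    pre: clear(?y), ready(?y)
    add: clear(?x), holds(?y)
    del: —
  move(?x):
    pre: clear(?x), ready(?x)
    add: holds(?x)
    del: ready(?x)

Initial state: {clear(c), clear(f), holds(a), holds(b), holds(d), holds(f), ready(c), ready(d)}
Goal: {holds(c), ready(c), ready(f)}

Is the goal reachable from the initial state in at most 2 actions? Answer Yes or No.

1. step(c)  →  {clear(c), clear(f), holds(a), holds(b), holds(c), holds(d), holds(f), ready(c), ready(d)}
2. flip(b,f)  →  {clear(b), clear(c), clear(f), holds(a), holds(b), holds(c), holds(d), ready(c), ready(d), ready(f)}
optimal plan length = 2; 2 ≤ 2

Yes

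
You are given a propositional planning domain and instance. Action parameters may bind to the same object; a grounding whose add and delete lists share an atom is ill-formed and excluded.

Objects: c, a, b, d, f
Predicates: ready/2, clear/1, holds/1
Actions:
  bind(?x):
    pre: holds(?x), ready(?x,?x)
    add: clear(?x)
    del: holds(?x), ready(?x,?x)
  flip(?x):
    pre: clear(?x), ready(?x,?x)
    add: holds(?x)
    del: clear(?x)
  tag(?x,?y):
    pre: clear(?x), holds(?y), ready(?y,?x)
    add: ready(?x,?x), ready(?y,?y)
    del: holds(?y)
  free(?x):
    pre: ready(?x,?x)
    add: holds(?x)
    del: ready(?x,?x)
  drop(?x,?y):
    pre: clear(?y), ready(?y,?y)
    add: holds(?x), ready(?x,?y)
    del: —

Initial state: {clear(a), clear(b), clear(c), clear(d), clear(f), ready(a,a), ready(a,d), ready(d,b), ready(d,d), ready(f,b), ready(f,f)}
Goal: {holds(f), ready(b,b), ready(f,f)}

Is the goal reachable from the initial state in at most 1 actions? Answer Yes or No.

1. flip(d)  →  {clear(a), clear(b), clear(c), clear(f), holds(d), ready(a,a), ready(a,d), ready(d,b), ready(d,d), ready(f,b), ready(f,f)}
2. flip(f)  →  {clear(a), clear(b), clear(c), holds(d), holds(f), ready(a,a), ready(a,d), ready(d,b), ready(d,d), ready(f,b), ready(f,f)}
3. tag(b,d)  →  {clear(a), clear(b), clear(c), holds(f), ready(a,a), ready(a,d), ready(b,b), ready(d,b), ready(d,d), ready(f,b), ready(f,f)}
optimal plan length = 3; 3 > 1

No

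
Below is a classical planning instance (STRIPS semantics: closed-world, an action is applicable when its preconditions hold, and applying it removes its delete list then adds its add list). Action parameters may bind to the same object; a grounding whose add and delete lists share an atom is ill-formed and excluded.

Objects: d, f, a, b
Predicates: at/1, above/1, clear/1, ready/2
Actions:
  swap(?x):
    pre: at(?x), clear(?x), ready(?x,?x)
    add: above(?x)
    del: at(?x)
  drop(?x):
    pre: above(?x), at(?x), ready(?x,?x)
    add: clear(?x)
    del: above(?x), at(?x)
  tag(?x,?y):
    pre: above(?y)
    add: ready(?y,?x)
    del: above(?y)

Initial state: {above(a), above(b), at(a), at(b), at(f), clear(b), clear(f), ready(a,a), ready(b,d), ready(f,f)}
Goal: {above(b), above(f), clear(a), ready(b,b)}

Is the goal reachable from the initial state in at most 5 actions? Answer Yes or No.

Yes

1. swap(f)  →  {above(a), above(b), above(f), at(a), at(b), clear(b), clear(f), ready(a,a), ready(b,d), ready(f,f)}
2. drop(a)  →  {above(b), above(f), at(b), clear(a), clear(b), clear(f), ready(a,a), ready(b,d), ready(f,f)}
3. tag(b,b)  →  {above(f), at(b), clear(a), clear(b), clear(f), ready(a,a), ready(b,b), ready(b,d), ready(f,f)}
4. swap(b)  →  {above(b), above(f), clear(a), clear(b), clear(f), ready(a,a), ready(b,b), ready(b,d), ready(f,f)}
optimal plan length = 4; 4 ≤ 5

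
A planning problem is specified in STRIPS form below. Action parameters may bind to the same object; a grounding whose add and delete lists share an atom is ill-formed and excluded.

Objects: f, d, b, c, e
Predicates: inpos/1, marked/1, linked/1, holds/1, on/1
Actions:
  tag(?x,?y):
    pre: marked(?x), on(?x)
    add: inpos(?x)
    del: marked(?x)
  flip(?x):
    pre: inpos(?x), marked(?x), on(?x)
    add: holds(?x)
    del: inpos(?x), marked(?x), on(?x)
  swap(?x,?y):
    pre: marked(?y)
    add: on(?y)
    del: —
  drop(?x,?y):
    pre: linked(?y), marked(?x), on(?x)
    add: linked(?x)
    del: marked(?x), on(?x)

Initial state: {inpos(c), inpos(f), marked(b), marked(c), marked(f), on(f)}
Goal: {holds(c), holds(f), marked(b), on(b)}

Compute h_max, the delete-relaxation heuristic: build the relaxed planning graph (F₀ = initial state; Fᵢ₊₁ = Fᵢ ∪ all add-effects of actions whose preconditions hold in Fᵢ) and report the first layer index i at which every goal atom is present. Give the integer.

F0 = init (6 atoms)
F1 = F0 ∪ {holds(f), on(b), on(c)}  (9 atoms)
F2 = F1 ∪ {holds(c), inpos(b)}  (11 atoms)
goal ⊆ F2  ⇒  h_max = 2

2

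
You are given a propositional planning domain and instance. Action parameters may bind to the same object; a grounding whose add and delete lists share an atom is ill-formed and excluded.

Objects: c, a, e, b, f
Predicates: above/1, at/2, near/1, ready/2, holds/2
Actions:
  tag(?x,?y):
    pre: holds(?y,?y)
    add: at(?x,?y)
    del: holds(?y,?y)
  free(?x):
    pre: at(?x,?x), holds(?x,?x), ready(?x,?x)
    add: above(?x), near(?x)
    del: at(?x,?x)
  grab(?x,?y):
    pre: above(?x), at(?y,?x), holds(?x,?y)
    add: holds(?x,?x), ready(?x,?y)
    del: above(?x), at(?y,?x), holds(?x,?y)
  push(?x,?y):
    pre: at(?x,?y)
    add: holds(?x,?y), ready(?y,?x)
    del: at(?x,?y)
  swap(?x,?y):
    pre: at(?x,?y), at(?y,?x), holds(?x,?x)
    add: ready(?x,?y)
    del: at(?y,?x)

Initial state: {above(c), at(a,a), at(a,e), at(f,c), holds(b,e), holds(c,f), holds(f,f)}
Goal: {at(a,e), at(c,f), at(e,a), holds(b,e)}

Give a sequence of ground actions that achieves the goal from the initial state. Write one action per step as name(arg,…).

tag(c,f); push(a,a); tag(e,a)

1. tag(c,f)  →  {above(c), at(a,a), at(a,e), at(c,f), at(f,c), holds(b,e), holds(c,f)}
2. push(a,a)  →  {above(c), at(a,e), at(c,f), at(f,c), holds(a,a), holds(b,e), holds(c,f), ready(a,a)}
3. tag(e,a)  →  {above(c), at(a,e), at(c,f), at(e,a), at(f,c), holds(b,e), holds(c,f), ready(a,a)}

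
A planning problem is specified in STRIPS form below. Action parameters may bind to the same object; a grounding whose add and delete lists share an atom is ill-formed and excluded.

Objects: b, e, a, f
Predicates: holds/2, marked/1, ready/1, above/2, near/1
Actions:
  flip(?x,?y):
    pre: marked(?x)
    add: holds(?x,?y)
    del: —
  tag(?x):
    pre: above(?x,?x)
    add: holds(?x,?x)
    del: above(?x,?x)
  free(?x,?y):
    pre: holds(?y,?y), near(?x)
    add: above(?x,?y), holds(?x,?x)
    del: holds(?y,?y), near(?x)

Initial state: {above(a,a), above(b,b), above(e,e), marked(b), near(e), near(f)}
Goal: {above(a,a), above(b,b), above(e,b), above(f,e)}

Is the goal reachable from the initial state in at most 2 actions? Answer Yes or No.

1. flip(b,b)  →  {above(a,a), above(b,b), above(e,e), holds(b,b), marked(b), near(e), near(f)}
2. free(e,b)  →  {above(a,a), above(b,b), above(e,b), above(e,e), holds(e,e), marked(b), near(f)}
3. free(f,e)  →  {above(a,a), above(b,b), above(e,b), above(e,e), above(f,e), holds(f,f), marked(b)}
optimal plan length = 3; 3 > 2

No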